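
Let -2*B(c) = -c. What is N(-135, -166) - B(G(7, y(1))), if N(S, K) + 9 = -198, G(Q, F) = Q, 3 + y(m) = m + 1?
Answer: -421/2 ≈ -210.50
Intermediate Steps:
y(m) = -2 + m (y(m) = -3 + (m + 1) = -3 + (1 + m) = -2 + m)
B(c) = c/2 (B(c) = -(-1)*c/2 = c/2)
N(S, K) = -207 (N(S, K) = -9 - 198 = -207)
N(-135, -166) - B(G(7, y(1))) = -207 - 7/2 = -421/2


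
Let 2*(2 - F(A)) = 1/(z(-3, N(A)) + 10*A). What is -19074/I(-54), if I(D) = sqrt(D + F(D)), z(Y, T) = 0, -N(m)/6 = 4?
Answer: 114444*I*sqrt(1684770)/56159 ≈ 2645.1*I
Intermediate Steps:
N(m) = -24 (N(m) = -6*4 = -24)
F(A) = 2 - 1/(20*A) (F(A) = 2 - 1/(2*(0 + 10*A)) = 2 - 1/(10*A)/2 = 2 - 1/(20*A))
I(D) = sqrt(2 + D - 1/(20*D)) (I(D) = sqrt(D + (2 - 1/(20*D))) = sqrt(2 + D - 1/(20*D)))
-19074/I(-54) = -19074*10/sqrt(200 - 5/(-54) + 100*(-54)) = -19074*10/sqrt(200 - 5*(-1/54) - 5400) = -19074*10/sqrt(200 + 5/54 - 5400) = -19074*(-6*I*sqrt(1684770)/56159) = -(-114444)*I*sqrt(1684770)/56159 = 114444*I*sqrt(1684770)/56159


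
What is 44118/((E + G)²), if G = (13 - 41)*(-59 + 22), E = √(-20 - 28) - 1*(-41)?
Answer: 44118/(1077 + 4*I*√3)² ≈ 0.03803 - 0.00048931*I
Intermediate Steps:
E = 41 + 4*I*√3 (E = √(-48) + 41 = 4*I*√3 + 41 = 41 + 4*I*√3 ≈ 41.0 + 6.9282*I)
G = 1036 (G = -28*(-37) = 1036)
44118/((E + G)²) = 44118/(((41 + 4*I*√3) + 1036)²) = 44118/((1077 + 4*I*√3)²) = 44118/(1077 + 4*I*√3)²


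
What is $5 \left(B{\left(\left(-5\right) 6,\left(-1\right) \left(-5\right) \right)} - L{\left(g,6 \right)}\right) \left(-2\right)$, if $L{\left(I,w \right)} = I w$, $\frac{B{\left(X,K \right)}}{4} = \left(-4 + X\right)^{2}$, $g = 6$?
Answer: $-45880$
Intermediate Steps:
$B{\left(X,K \right)} = 4 \left(-4 + X\right)^{2}$
$5 \left(B{\left(\left(-5\right) 6,\left(-1\right) \left(-5\right) \right)} - L{\left(g,6 \right)}\right) \left(-2\right) = 5 \left(4 \left(-4 - 30\right)^{2} - 6 \cdot 6\right) \left(-2\right) = 5 \left(4 \left(-4 - 30\right)^{2} - 36\right) \left(-2\right) = 5 \left(4 \left(-34\right)^{2} - 36\right) \left(-2\right) = 5 \left(4 \cdot 1156 - 36\right) \left(-2\right) = 5 \left(4624 - 36\right) \left(-2\right) = 5 \cdot 4588 \left(-2\right) = 22940 \left(-2\right) = -45880$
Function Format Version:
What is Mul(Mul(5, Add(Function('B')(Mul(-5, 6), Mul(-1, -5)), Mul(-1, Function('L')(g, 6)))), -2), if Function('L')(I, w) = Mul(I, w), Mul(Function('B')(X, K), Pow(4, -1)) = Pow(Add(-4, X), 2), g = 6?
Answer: -45880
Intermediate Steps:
Function('B')(X, K) = Mul(4, Pow(Add(-4, X), 2))
Mul(Mul(5, Add(Function('B')(Mul(-5, 6), Mul(-1, -5)), Mul(-1, Function('L')(g, 6)))), -2) = Mul(Mul(5, Add(Mul(4, Pow(Add(-4, Mul(-5, 6)), 2)), Mul(-1, Mul(6, 6)))), -2) = Mul(Mul(5, Add(Mul(4, Pow(Add(-4, -30), 2)), Mul(-1, 36))), -2) = Mul(Mul(5, Add(Mul(4, Pow(-34, 2)), -36)), -2) = Mul(Mul(5, Add(Mul(4, 1156), -36)), -2) = Mul(Mul(5, Add(4624, -36)), -2) = Mul(Mul(5, 4588), -2) = Mul(22940, -2) = -45880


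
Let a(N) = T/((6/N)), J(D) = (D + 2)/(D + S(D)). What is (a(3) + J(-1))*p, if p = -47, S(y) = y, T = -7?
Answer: 188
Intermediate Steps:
J(D) = (2 + D)/(2*D) (J(D) = (D + 2)/(D + D) = (2 + D)/((2*D)) = (2 + D)*(1/(2*D)) = (2 + D)/(2*D))
a(N) = -7*N/6
(a(3) + J(-1))*p = (-7/6*3 + (½)*(2 - 1)/(-1))*(-47) = (-7/2 + (½)*(-1)*1)*(-47) = (-7/2 - ½)*(-47) = -4*(-47) = 188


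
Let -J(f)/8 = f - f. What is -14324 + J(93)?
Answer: -14324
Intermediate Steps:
J(f) = 0 (J(f) = -8*(f - f) = -8*0 = 0)
-14324 + J(93) = -14324 + 0 = -14324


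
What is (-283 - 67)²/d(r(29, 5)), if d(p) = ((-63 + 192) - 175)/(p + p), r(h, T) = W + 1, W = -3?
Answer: 245000/23 ≈ 10652.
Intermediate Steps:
r(h, T) = -2 (r(h, T) = -3 + 1 = -2)
d(p) = -23/p (d(p) = (129 - 175)/((2*p)) = -23/p)
(-283 - 67)²/d(r(29, 5)) = (-283 - 67)²/((-23/(-2))) = (-350)²/((-23*(-½))) = 122500/(23/2) = 122500*(2/23) = 245000/23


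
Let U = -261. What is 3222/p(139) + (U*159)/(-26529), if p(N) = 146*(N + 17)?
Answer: 57258759/33568028 ≈ 1.7058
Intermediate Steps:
p(N) = 2482 + 146*N (p(N) = 146*(17 + N) = 2482 + 146*N)
3222/p(139) + (U*159)/(-26529) = 3222/(2482 + 146*139) - 261*159/(-26529) = 3222/(2482 + 20294) - 41499*(-1/26529) = 3222/22776 + 13833/8843 = 3222*(1/22776) + 13833/8843 = 537/3796 + 13833/8843 = 57258759/33568028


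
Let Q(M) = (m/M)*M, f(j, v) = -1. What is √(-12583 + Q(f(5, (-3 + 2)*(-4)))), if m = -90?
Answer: I*√12673 ≈ 112.57*I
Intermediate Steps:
Q(M) = -90 (Q(M) = (-90/M)*M = -90)
√(-12583 + Q(f(5, (-3 + 2)*(-4)))) = √(-12583 - 90) = √(-12673) = I*√12673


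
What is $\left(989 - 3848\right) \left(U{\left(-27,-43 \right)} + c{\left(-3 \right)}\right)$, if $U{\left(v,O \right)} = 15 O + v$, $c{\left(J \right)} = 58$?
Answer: $1755426$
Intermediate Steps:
$U{\left(v,O \right)} = v + 15 O$
$\left(989 - 3848\right) \left(U{\left(-27,-43 \right)} + c{\left(-3 \right)}\right) = \left(989 - 3848\right) \left(\left(-27 + 15 \left(-43\right)\right) + 58\right) = - 2859 \left(\left(-27 - 645\right) + 58\right) = - 2859 \left(-672 + 58\right) = \left(-2859\right) \left(-614\right) = 1755426$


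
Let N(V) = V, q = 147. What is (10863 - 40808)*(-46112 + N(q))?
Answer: 1376421925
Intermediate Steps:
(10863 - 40808)*(-46112 + N(q)) = (10863 - 40808)*(-46112 + 147) = -29945*(-45965) = 1376421925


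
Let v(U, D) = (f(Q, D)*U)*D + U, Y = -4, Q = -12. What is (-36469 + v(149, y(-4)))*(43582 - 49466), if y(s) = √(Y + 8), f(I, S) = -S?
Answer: 217213744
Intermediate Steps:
y(s) = 2 (y(s) = √(-4 + 8) = √4 = 2)
v(U, D) = U - U*D² (v(U, D) = ((-D)*U)*D + U = (-D*U)*D + U = -U*D² + U = U - U*D²)
(-36469 + v(149, y(-4)))*(43582 - 49466) = (-36469 + 149*(1 - 1*2²))*(43582 - 49466) = (-36469 + 149*(1 - 1*4))*(-5884) = (-36469 + 149*(1 - 4))*(-5884) = (-36469 + 149*(-3))*(-5884) = (-36469 - 447)*(-5884) = -36916*(-5884) = 217213744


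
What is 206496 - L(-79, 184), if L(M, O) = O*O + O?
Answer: 172456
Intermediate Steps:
L(M, O) = O + O² (L(M, O) = O² + O = O + O²)
206496 - L(-79, 184) = 206496 - 184*(1 + 184) = 206496 - 184*185 = 206496 - 1*34040 = 206496 - 34040 = 172456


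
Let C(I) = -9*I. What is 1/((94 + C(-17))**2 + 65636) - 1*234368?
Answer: -29681535359/126645 ≈ -2.3437e+5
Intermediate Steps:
1/((94 + C(-17))**2 + 65636) - 1*234368 = 1/((94 - 9*(-17))**2 + 65636) - 1*234368 = 1/((94 + 153)**2 + 65636) - 234368 = 1/(247**2 + 65636) - 234368 = 1/(61009 + 65636) - 234368 = 1/126645 - 234368 = -29681535359/126645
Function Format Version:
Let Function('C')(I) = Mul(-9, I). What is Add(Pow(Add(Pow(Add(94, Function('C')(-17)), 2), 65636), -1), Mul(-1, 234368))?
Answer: Rational(-29681535359, 126645) ≈ -2.3437e+5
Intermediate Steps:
Add(Pow(Add(Pow(Add(94, Function('C')(-17)), 2), 65636), -1), Mul(-1, 234368)) = Add(Pow(Add(Pow(Add(94, Mul(-9, -17)), 2), 65636), -1), Mul(-1, 234368)) = Add(Pow(Add(Pow(Add(94, 153), 2), 65636), -1), -234368) = Add(Pow(Add(Pow(247, 2), 65636), -1), -234368) = Add(Pow(Add(61009, 65636), -1), -234368) = Add(Pow(126645, -1), -234368) = Add(Rational(1, 126645), -234368) = Rational(-29681535359, 126645)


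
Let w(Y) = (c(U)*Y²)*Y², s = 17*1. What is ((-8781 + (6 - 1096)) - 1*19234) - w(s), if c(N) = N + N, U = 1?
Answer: -196147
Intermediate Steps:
s = 17
c(N) = 2*N
w(Y) = 2*Y⁴ (w(Y) = ((2*1)*Y²)*Y² = (2*Y²)*Y² = 2*Y⁴)
((-8781 + (6 - 1096)) - 1*19234) - w(s) = ((-8781 + (6 - 1096)) - 1*19234) - 2*17⁴ = ((-8781 - 1090) - 19234) - 2*83521 = (-9871 - 19234) - 1*167042 = -29105 - 167042 = -196147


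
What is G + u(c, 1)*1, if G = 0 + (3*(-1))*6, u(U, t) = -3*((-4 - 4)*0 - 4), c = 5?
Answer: -6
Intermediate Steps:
u(U, t) = 12 (u(U, t) = -3*(-8*0 - 4) = -3*(0 - 4) = -3*(-4) = 12)
G = -18 (G = 0 - 3*6 = 0 - 18 = -18)
G + u(c, 1)*1 = -18 + 12*1 = -18 + 12 = -6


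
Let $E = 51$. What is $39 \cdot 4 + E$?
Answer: $207$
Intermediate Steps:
$39 \cdot 4 + E = 39 \cdot 4 + 51 = 156 + 51 = 207$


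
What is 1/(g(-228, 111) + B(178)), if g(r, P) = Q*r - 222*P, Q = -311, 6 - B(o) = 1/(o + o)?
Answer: 356/16472831 ≈ 2.1611e-5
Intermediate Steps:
B(o) = 6 - 1/(2*o) (B(o) = 6 - 1/(o + o) = 6 - 1/(2*o))
g(r, P) = -311*r - 222*P
1/(g(-228, 111) + B(178)) = 1/((-311*(-228) - 222*111) + (6 - 1/2/178)) = 1/((70908 - 24642) + (6 - 1/2*1/178)) = 1/(46266 + (6 - 1/356)) = 1/(46266 + 2135/356) = 1/(16472831/356) = 356/16472831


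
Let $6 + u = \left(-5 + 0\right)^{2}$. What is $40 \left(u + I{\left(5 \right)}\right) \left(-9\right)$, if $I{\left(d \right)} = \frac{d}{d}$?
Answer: $-7200$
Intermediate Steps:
$I{\left(d \right)} = 1$
$u = 19$ ($u = -6 + \left(-5 + 0\right)^{2} = -6 + \left(-5\right)^{2} = -6 + 25 = 19$)
$40 \left(u + I{\left(5 \right)}\right) \left(-9\right) = 40 \left(19 + 1\right) \left(-9\right) = 40 \cdot 20 \left(-9\right) = 800 \left(-9\right) = -7200$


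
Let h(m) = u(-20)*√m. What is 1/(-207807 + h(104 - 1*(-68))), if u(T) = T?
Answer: -207807/43183680449 + 40*√43/43183680449 ≈ -4.8061e-6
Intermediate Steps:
h(m) = -20*√m
1/(-207807 + h(104 - 1*(-68))) = 1/(-207807 - 20*√(104 - 1*(-68))) = 1/(-207807 - 20*√(104 + 68)) = 1/(-207807 - 40*√43)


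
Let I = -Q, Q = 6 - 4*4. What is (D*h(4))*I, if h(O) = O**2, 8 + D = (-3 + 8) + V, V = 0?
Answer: -480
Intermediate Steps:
D = -3 (D = -8 + ((-3 + 8) + 0) = -8 + (5 + 0) = -8 + 5 = -3)
Q = -10 (Q = 6 - 16 = -10)
I = 10 (I = -1*(-10) = 10)
(D*h(4))*I = -3*4**2*10 = -3*16*10 = -48*10 = -480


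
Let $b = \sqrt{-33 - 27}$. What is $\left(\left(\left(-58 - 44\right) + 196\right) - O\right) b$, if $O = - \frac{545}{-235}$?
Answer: $\frac{8618 i \sqrt{15}}{47} \approx 710.16 i$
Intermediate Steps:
$O = \frac{109}{47}$ ($O = \left(-545\right) \left(- \frac{1}{235}\right) = \frac{109}{47} \approx 2.3191$)
$b = 2 i \sqrt{15}$ ($b = \sqrt{-60} = 2 i \sqrt{15} \approx 7.746 i$)
$\left(\left(\left(-58 - 44\right) + 196\right) - O\right) b = \left(\left(\left(-58 - 44\right) + 196\right) - \frac{109}{47}\right) 2 i \sqrt{15} = \left(\left(-102 + 196\right) - \frac{109}{47}\right) 2 i \sqrt{15} = \left(94 - \frac{109}{47}\right) 2 i \sqrt{15} = \frac{4309 \cdot 2 i \sqrt{15}}{47} = \frac{8618 i \sqrt{15}}{47}$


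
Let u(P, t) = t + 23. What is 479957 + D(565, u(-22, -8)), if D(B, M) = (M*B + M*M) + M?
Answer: 488672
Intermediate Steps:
u(P, t) = 23 + t
D(B, M) = M + M² + B*M (D(B, M) = (B*M + M²) + M = (M² + B*M) + M = M + M² + B*M)
479957 + D(565, u(-22, -8)) = 479957 + (23 - 8)*(1 + 565 + (23 - 8)) = 479957 + 15*(1 + 565 + 15) = 479957 + 15*581 = 479957 + 8715 = 488672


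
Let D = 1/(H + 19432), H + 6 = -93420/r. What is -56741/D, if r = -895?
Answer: -198363018058/179 ≈ -1.1082e+9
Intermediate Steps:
H = 17610/179 (H = -6 - 93420/(-895) = -6 - 93420*(-1/895) = -6 + 18684/179 = 17610/179 ≈ 98.380)
D = 179/3495938 (D = 1/(17610/179 + 19432) = 1/(3495938/179) = 179/3495938 ≈ 5.1202e-5)
-56741/D = -56741/179/3495938 = -56741*3495938/179 = -198363018058/179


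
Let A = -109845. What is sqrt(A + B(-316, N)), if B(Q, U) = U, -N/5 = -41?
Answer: 2*I*sqrt(27410) ≈ 331.12*I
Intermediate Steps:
N = 205 (N = -5*(-41) = 205)
sqrt(A + B(-316, N)) = sqrt(-109845 + 205) = sqrt(-109640) = 2*I*sqrt(27410)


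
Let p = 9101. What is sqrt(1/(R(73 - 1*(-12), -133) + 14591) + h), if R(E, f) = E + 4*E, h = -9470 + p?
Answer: I*sqrt(20800549862)/7508 ≈ 19.209*I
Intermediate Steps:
h = -369 (h = -9470 + 9101 = -369)
R(E, f) = 5*E
sqrt(1/(R(73 - 1*(-12), -133) + 14591) + h) = sqrt(1/(5*(73 - 1*(-12)) + 14591) - 369) = sqrt(1/(5*(73 + 12) + 14591) - 369) = sqrt(1/(5*85 + 14591) - 369) = sqrt(1/(425 + 14591) - 369) = sqrt(1/15016 - 369) = sqrt(-5540903/15016) = I*sqrt(20800549862)/7508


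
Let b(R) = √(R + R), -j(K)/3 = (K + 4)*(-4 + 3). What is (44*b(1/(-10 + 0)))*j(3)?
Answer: 924*I*√5/5 ≈ 413.23*I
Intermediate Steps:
j(K) = 12 + 3*K (j(K) = -3*(K + 4)*(-4 + 3) = -3*(4 + K)*(-1) = -3*(-4 - K) = 12 + 3*K)
b(R) = √2*√R (b(R) = √(2*R) = √2*√R)
(44*b(1/(-10 + 0)))*j(3) = (44*(√2*√(1/(-10 + 0))))*(12 + 3*3) = (44*(√2*√(1/(-10))))*(12 + 9) = (44*(√2*√(-⅒)))*21 = (44*(√2*(I*√10/10)))*21 = (44*(I*√5/5))*21 = (44*I*√5/5)*21 = 924*I*√5/5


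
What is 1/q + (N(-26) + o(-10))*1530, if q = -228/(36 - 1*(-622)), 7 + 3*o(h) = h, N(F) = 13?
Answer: 1278751/114 ≈ 11217.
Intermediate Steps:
o(h) = -7/3 + h/3
q = -114/329 (q = -228/(36 + 622) = -228/658 = -228*1/658 = -114/329 ≈ -0.34650)
1/q + (N(-26) + o(-10))*1530 = 1/(-114/329) + (13 + (-7/3 + (⅓)*(-10)))*1530 = -329/114 + (13 + (-7/3 - 10/3))*1530 = -329/114 + (13 - 17/3)*1530 = -329/114 + (22/3)*1530 = -329/114 + 11220 = 1278751/114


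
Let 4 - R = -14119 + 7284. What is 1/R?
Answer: 1/6839 ≈ 0.00014622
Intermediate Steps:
R = 6839 (R = 4 - (-14119 + 7284) = 4 - 1*(-6835) = 4 + 6835 = 6839)
1/R = 1/6839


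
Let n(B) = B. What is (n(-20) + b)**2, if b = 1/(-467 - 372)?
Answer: 281601961/703921 ≈ 400.05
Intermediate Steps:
b = -1/839 (b = 1/(-839) = -1/839 ≈ -0.0011919)
(n(-20) + b)**2 = (-20 - 1/839)**2 = (-16781/839)**2 = 281601961/703921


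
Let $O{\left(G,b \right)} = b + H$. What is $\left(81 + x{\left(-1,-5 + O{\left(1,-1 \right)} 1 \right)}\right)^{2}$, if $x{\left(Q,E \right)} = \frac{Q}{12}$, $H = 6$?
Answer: $\frac{942841}{144} \approx 6547.5$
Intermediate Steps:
$O{\left(G,b \right)} = 6 + b$ ($O{\left(G,b \right)} = b + 6 = 6 + b$)
$x{\left(Q,E \right)} = \frac{Q}{12}$ ($x{\left(Q,E \right)} = Q \frac{1}{12} = \frac{Q}{12}$)
$\left(81 + x{\left(-1,-5 + O{\left(1,-1 \right)} 1 \right)}\right)^{2} = \left(81 + \frac{1}{12} \left(-1\right)\right)^{2} = \left(81 - \frac{1}{12}\right)^{2} = \left(\frac{971}{12}\right)^{2} = \frac{942841}{144}$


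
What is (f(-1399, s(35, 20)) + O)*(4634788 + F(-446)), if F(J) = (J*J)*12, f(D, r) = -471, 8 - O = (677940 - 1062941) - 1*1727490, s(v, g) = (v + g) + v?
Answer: 14830195969840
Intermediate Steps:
s(v, g) = g + 2*v (s(v, g) = (g + v) + v = g + 2*v)
O = 2112499 (O = 8 - ((677940 - 1062941) - 1*1727490) = 8 - (-385001 - 1727490) = 8 - 1*(-2112491) = 8 + 2112491 = 2112499)
F(J) = 12*J**2 (F(J) = J**2*12 = 12*J**2)
(f(-1399, s(35, 20)) + O)*(4634788 + F(-446)) = (-471 + 2112499)*(4634788 + 12*(-446)**2) = 2112028*(4634788 + 12*198916) = 2112028*(4634788 + 2386992) = 2112028*7021780 = 14830195969840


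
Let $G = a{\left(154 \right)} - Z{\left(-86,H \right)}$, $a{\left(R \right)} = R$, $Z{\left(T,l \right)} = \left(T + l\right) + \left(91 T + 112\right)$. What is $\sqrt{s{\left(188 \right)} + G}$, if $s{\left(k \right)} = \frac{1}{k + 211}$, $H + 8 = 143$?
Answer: $\frac{\sqrt{1244793018}}{399} \approx 88.425$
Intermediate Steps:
$H = 135$ ($H = -8 + 143 = 135$)
$Z{\left(T,l \right)} = 112 + l + 92 T$ ($Z{\left(T,l \right)} = \left(T + l\right) + \left(112 + 91 T\right) = 112 + l + 92 T$)
$s{\left(k \right)} = \frac{1}{211 + k}$
$G = 7819$ ($G = 154 - \left(112 + 135 + 92 \left(-86\right)\right) = 154 - \left(112 + 135 - 7912\right) = 154 - -7665 = 154 + 7665 = 7819$)
$\sqrt{s{\left(188 \right)} + G} = \sqrt{\frac{1}{211 + 188} + 7819} = \sqrt{\frac{1}{399} + 7819} = \sqrt{\frac{3119782}{399}} = \frac{\sqrt{1244793018}}{399}$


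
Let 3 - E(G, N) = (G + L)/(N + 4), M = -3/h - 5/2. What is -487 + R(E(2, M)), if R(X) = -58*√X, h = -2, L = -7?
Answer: -487 - 58*√42/3 ≈ -612.29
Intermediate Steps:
M = -1 (M = -3/(-2) - 5/2 = -3*(-½) - 5*½ = 3/2 - 5/2 = -1)
E(G, N) = 3 - (-7 + G)/(4 + N) (E(G, N) = 3 - (G - 7)/(N + 4) = 3 - (-7 + G)/(4 + N))
-487 + R(E(2, M)) = -487 - 58*√(19 - 1*2 + 3*(-1))/√(4 - 1) = -487 - 58*√3*√(19 - 2 - 3)/3 = -487 - 58*√42/3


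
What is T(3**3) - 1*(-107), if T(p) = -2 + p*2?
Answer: 159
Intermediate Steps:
T(p) = -2 + 2*p
T(3**3) - 1*(-107) = (-2 + 2*3**3) - 1*(-107) = (-2 + 2*27) + 107 = (-2 + 54) + 107 = 52 + 107 = 159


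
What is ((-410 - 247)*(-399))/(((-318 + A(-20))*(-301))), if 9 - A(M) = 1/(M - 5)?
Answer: 936225/332132 ≈ 2.8188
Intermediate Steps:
A(M) = 9 - 1/(-5 + M) (A(M) = 9 - 1/(M - 5) = 9 - 1/(-5 + M))
((-410 - 247)*(-399))/(((-318 + A(-20))*(-301))) = ((-410 - 247)*(-399))/(((-318 + (-46 + 9*(-20))/(-5 - 20))*(-301))) = (-657*(-399))/(((-318 + (-46 - 180)/(-25))*(-301))) = 262143/(((-318 - 1/25*(-226))*(-301))) = 262143/(((-318 + 226/25)*(-301))) = 262143/((-7724/25*(-301))) = 262143/(2324924/25) = 262143*(25/2324924) = 936225/332132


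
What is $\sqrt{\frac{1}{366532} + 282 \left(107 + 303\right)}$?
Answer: $\frac{\sqrt{3883262661620353}}{183266} \approx 340.03$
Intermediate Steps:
$\sqrt{\frac{1}{366532} + 282 \left(107 + 303\right)} = \sqrt{\frac{1}{366532} + 282 \cdot 410} = \sqrt{\frac{1}{366532} + 115620} = \sqrt{\frac{42378429841}{366532}} = \frac{\sqrt{3883262661620353}}{183266}$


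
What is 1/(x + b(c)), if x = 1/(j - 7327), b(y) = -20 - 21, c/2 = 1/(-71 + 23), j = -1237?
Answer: -8564/351125 ≈ -0.024390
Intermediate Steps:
c = -1/24 (c = 2/(-71 + 23) = 2/(-48) = 2*(-1/48) = -1/24 ≈ -0.041667)
b(y) = -41
x = -1/8564 (x = 1/(-1237 - 7327) = 1/(-8564) = -1/8564 ≈ -0.00011677)
1/(x + b(c)) = 1/(-1/8564 - 41) = 1/(-351125/8564) = -8564/351125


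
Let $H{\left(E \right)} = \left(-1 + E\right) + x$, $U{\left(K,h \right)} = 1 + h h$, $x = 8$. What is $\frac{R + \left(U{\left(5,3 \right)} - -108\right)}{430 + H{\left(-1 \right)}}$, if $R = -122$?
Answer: $- \frac{1}{109} \approx -0.0091743$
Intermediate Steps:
$U{\left(K,h \right)} = 1 + h^{2}$
$H{\left(E \right)} = 7 + E$ ($H{\left(E \right)} = \left(-1 + E\right) + 8 = 7 + E$)
$\frac{R + \left(U{\left(5,3 \right)} - -108\right)}{430 + H{\left(-1 \right)}} = \frac{-122 + \left(\left(1 + 3^{2}\right) - -108\right)}{430 + \left(7 - 1\right)} = \frac{-122 + \left(\left(1 + 9\right) + 108\right)}{430 + 6} = \frac{-122 + \left(10 + 108\right)}{436} = \left(-122 + 118\right) \frac{1}{436} = \left(-4\right) \frac{1}{436} = - \frac{1}{109}$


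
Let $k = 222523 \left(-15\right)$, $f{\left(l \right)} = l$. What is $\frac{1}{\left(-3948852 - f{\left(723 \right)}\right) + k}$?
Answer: $- \frac{1}{7287420} \approx -1.3722 \cdot 10^{-7}$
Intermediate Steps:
$k = -3337845$
$\frac{1}{\left(-3948852 - f{\left(723 \right)}\right) + k} = \frac{1}{\left(-3948852 - 723\right) - 3337845} = \frac{1}{-3949575 - 3337845} = \frac{1}{-7287420} = - \frac{1}{7287420}$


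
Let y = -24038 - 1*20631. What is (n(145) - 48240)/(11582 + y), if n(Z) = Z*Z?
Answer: 27215/33087 ≈ 0.82253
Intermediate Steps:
y = -44669 (y = -24038 - 20631 = -44669)
n(Z) = Z**2
(n(145) - 48240)/(11582 + y) = (145**2 - 48240)/(11582 - 44669) = (21025 - 48240)/(-33087) = -27215*(-1/33087) = 27215/33087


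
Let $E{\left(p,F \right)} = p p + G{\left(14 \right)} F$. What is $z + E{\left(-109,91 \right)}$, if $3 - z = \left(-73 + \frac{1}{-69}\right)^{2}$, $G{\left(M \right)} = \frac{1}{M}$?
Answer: $\frac{62458453}{9522} \approx 6559.4$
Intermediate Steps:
$E{\left(p,F \right)} = p^{2} + \frac{F}{14}$ ($E{\left(p,F \right)} = p p + \frac{F}{14} = p^{2} + \frac{F}{14}$)
$z = - \frac{25367161}{4761}$ ($z = 3 - \left(-73 + \frac{1}{-69}\right)^{2} = 3 - \left(-73 - \frac{1}{69}\right)^{2} = 3 - \left(- \frac{5038}{69}\right)^{2} = 3 - \frac{25381444}{4761} = - \frac{25367161}{4761} \approx -5328.1$)
$z + E{\left(-109,91 \right)} = - \frac{25367161}{4761} + \left(\left(-109\right)^{2} + \frac{1}{14} \cdot 91\right) = - \frac{25367161}{4761} + \left(11881 + \frac{13}{2}\right) = - \frac{25367161}{4761} + \frac{23775}{2} = \frac{62458453}{9522}$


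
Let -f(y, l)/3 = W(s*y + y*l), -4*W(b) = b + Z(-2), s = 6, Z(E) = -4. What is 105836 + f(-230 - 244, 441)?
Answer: -106151/2 ≈ -53076.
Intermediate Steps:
W(b) = 1 - b/4 (W(b) = -(b - 4)/4 = -(-4 + b)/4 = 1 - b/4)
f(y, l) = -3 + 9*y/2 + 3*l*y/4 (f(y, l) = -3*(1 - (6*y + y*l)/4) = -3*(1 - (6*y + l*y)/4) = -3*(1 + (-3*y/2 - l*y/4)) = -3*(1 - 3*y/2 - l*y/4) = -3 + 9*y/2 + 3*l*y/4)
105836 + f(-230 - 244, 441) = 105836 + (-3 + 3*(-230 - 244)*(6 + 441)/4) = 105836 + (-3 + (¾)*(-474)*447) = 105836 + (-3 - 317817/2) = 105836 - 317823/2 = -106151/2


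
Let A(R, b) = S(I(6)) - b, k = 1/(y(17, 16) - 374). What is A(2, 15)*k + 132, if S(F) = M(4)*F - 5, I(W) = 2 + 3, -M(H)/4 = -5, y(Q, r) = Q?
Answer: 47044/357 ≈ 131.78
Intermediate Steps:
M(H) = 20 (M(H) = -4*(-5) = 20)
I(W) = 5
k = -1/357 (k = 1/(17 - 374) = 1/(-357) = -1/357 ≈ -0.0028011)
S(F) = -5 + 20*F (S(F) = 20*F - 5 = -5 + 20*F)
A(R, b) = 95 - b (A(R, b) = (-5 + 20*5) - b = (-5 + 100) - b = 95 - b)
A(2, 15)*k + 132 = (95 - 1*15)*(-1/357) + 132 = (95 - 15)*(-1/357) + 132 = 80*(-1/357) + 132 = -80/357 + 132 = 47044/357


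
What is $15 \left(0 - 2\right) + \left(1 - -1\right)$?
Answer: $-28$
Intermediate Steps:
$15 \left(0 - 2\right) + \left(1 - -1\right) = 15 \left(0 - 2\right) + \left(1 + 1\right) = 15 \left(-2\right) + 2 = -30 + 2 = -28$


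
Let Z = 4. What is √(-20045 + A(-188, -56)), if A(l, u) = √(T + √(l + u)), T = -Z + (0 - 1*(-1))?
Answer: √(-20045 + √(-3 + 2*I*√61)) ≈ 0.011 + 141.57*I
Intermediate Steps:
T = -3 (T = -1*4 + (0 - 1*(-1)) = -4 + (0 + 1) = -4 + 1 = -3)
A(l, u) = √(-3 + √(l + u))
√(-20045 + A(-188, -56)) = √(-20045 + √(-3 + √(-188 - 56))) = √(-20045 + √(-3 + √(-244))) = √(-20045 + √(-3 + 2*I*√61))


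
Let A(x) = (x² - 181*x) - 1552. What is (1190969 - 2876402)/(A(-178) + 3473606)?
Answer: -561811/1178652 ≈ -0.47666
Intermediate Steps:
A(x) = -1552 + x² - 181*x
(1190969 - 2876402)/(A(-178) + 3473606) = (1190969 - 2876402)/((-1552 + (-178)² - 181*(-178)) + 3473606) = -1685433/((-1552 + 31684 + 32218) + 3473606) = -1685433/(62350 + 3473606) = -1685433/3535956 = -1685433*1/3535956 = -561811/1178652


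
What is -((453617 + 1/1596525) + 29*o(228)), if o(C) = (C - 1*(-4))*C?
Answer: -3173254686526/1596525 ≈ -1.9876e+6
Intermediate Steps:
o(C) = C*(4 + C) (o(C) = (C + 4)*C = (4 + C)*C = C*(4 + C))
-((453617 + 1/1596525) + 29*o(228)) = -((453617 + 1/1596525) + 29*(228*(4 + 228))) = -((453617 + 1/1596525) + 29*(228*232)) = -(724210880926/1596525 + 29*52896) = -(724210880926/1596525 + 1533984) = -1*3173254686526/1596525 = -3173254686526/1596525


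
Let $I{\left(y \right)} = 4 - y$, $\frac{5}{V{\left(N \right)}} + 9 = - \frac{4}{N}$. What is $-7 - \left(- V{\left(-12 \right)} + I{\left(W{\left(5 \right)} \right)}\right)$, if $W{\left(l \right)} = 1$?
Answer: $- \frac{275}{26} \approx -10.577$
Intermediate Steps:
$V{\left(N \right)} = \frac{5}{-9 - \frac{4}{N}}$
$-7 - \left(- V{\left(-12 \right)} + I{\left(W{\left(5 \right)} \right)}\right) = -7 - \left(4 - 1 - \frac{60}{4 + 9 \left(-12\right)}\right) = -7 - \left(3 - \frac{60}{4 - 108}\right) = -7 - \left(3 - \frac{60}{-104}\right) = -7 - \left(3 - - \frac{15}{26}\right) = -7 - \frac{93}{26} = - \frac{275}{26}$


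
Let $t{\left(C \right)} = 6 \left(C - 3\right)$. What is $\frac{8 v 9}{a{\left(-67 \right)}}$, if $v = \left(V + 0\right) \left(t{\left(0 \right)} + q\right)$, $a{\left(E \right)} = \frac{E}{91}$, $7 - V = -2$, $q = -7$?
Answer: $\frac{1474200}{67} \approx 22003.0$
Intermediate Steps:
$V = 9$ ($V = 7 - -2 = 7 + 2 = 9$)
$t{\left(C \right)} = -18 + 6 C$ ($t{\left(C \right)} = 6 \left(-3 + C\right) = -18 + 6 C$)
$a{\left(E \right)} = \frac{E}{91}$ ($a{\left(E \right)} = E \frac{1}{91} = \frac{E}{91}$)
$v = -225$ ($v = \left(9 + 0\right) \left(\left(-18 + 6 \cdot 0\right) - 7\right) = 9 \left(\left(-18 + 0\right) - 7\right) = 9 \left(-18 - 7\right) = 9 \left(-25\right) = -225$)
$\frac{8 v 9}{a{\left(-67 \right)}} = \frac{8 \left(-225\right) 9}{\frac{1}{91} \left(-67\right)} = \frac{\left(-1800\right) 9}{- \frac{67}{91}} = \left(-16200\right) \left(- \frac{91}{67}\right) = \frac{1474200}{67}$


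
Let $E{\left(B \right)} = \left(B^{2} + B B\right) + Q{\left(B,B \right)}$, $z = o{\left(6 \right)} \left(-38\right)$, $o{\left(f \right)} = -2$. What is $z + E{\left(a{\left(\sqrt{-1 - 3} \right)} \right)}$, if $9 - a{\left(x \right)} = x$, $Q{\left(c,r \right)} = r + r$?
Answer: $248 - 76 i \approx 248.0 - 76.0 i$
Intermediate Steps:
$Q{\left(c,r \right)} = 2 r$
$z = 76$ ($z = \left(-2\right) \left(-38\right) = 76$)
$a{\left(x \right)} = 9 - x$
$E{\left(B \right)} = 2 B + 2 B^{2}$ ($E{\left(B \right)} = \left(B^{2} + B B\right) + 2 B = \left(B^{2} + B^{2}\right) + 2 B = 2 B^{2} + 2 B = 2 B + 2 B^{2}$)
$z + E{\left(a{\left(\sqrt{-1 - 3} \right)} \right)} = 76 + 2 \left(9 - \sqrt{-1 - 3}\right) \left(1 + \left(9 - \sqrt{-1 - 3}\right)\right) = 76 + 2 \left(9 - \sqrt{-4}\right) \left(1 + \left(9 - \sqrt{-4}\right)\right) = 76 + 2 \left(9 - 2 i\right) \left(1 + \left(9 - 2 i\right)\right) = 76 + 2 \left(9 - 2 i\right) \left(10 - 2 i\right)$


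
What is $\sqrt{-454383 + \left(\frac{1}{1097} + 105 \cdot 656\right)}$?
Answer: $\frac{i \sqrt{463917778630}}{1097} \approx 620.89 i$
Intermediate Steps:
$\sqrt{-454383 + \left(\frac{1}{1097} + 105 \cdot 656\right)} = \sqrt{-454383 + \left(\frac{1}{1097} + 68880\right)} = \sqrt{-454383 + \frac{75561361}{1097}} = \sqrt{- \frac{422896790}{1097}} = \frac{i \sqrt{463917778630}}{1097}$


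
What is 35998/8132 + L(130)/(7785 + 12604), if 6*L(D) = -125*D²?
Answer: -3193767667/248705022 ≈ -12.842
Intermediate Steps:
L(D) = -125*D²/6 (L(D) = (-125*D²)/6 = -125*D²/6)
35998/8132 + L(130)/(7785 + 12604) = 35998/8132 + (-125/6*130²)/(7785 + 12604) = 35998*(1/8132) - 125/6*16900/20389 = 17999/4066 - 1056250/3*1/20389 = 17999/4066 - 1056250/61167 = -3193767667/248705022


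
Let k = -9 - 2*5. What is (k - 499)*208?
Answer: -107744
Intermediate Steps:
k = -19 (k = -9 - 10 = -19)
(k - 499)*208 = (-19 - 499)*208 = -518*208 = -107744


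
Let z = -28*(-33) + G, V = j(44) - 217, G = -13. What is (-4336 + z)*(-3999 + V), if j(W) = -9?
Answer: 14470625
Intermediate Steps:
V = -226 (V = -9 - 217 = -226)
z = 911 (z = -28*(-33) - 13 = 924 - 13 = 911)
(-4336 + z)*(-3999 + V) = (-4336 + 911)*(-3999 - 226) = -3425*(-4225) = 14470625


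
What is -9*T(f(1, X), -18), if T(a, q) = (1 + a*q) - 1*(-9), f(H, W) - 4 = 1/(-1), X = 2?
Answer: 396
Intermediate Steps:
f(H, W) = 3 (f(H, W) = 4 + 1/(-1) = 4 - 1 = 3)
T(a, q) = 10 + a*q (T(a, q) = (1 + a*q) + 9 = 10 + a*q)
-9*T(f(1, X), -18) = -9*(10 + 3*(-18)) = -9*(10 - 54) = -9*(-44) = 396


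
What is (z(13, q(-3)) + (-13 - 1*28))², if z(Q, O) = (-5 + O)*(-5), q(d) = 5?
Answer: 1681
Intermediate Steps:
z(Q, O) = 25 - 5*O
(z(13, q(-3)) + (-13 - 1*28))² = ((25 - 5*5) + (-13 - 1*28))² = ((25 - 25) + (-13 - 28))² = (0 - 41)² = (-41)² = 1681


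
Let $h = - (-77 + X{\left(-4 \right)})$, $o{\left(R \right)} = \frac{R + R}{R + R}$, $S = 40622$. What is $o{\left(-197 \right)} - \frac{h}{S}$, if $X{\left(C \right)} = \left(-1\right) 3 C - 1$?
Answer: $\frac{20278}{20311} \approx 0.99837$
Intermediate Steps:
$X{\left(C \right)} = -1 - 3 C$ ($X{\left(C \right)} = - 3 C - 1 = -1 - 3 C$)
$o{\left(R \right)} = 1$ ($o{\left(R \right)} = \frac{2 R}{2 R} = 2 R \frac{1}{2 R} = 1$)
$h = 66$ ($h = - (-77 - -11) = - (-77 + \left(-1 + 12\right)) = - (-77 + 11) = \left(-1\right) \left(-66\right) = 66$)
$o{\left(-197 \right)} - \frac{h}{S} = 1 - \frac{66}{40622} = 1 - 66 \cdot \frac{1}{40622} = 1 - \frac{33}{20311} = \frac{20278}{20311}$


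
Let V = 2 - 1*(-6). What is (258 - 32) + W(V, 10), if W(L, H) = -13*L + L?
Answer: 130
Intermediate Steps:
V = 8 (V = 2 + 6 = 8)
W(L, H) = -12*L
(258 - 32) + W(V, 10) = (258 - 32) - 12*8 = 226 - 96 = 130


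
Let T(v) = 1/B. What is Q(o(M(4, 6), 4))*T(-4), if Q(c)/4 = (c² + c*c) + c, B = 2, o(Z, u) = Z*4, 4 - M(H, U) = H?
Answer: 0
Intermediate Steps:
M(H, U) = 4 - H
o(Z, u) = 4*Z
Q(c) = 4*c + 8*c² (Q(c) = 4*((c² + c*c) + c) = 4*((c² + c²) + c) = 4*(2*c² + c) = 4*(c + 2*c²) = 4*c + 8*c²)
T(v) = ½ (T(v) = 1/2 = ½)
Q(o(M(4, 6), 4))*T(-4) = (4*(4*(4 - 1*4))*(1 + 2*(4*(4 - 1*4))))*(½) = (4*(4*(4 - 4))*(1 + 2*(4*(4 - 4))))*(½) = (4*(4*0)*(1 + 2*(4*0)))*(½) = (4*0*(1 + 2*0))*(½) = (4*0*(1 + 0))*(½) = (4*0*1)*(½) = 0*(½) = 0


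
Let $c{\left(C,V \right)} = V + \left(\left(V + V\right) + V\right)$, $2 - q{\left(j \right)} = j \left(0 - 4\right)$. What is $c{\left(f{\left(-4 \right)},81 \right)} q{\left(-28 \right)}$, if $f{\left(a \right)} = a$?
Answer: $-35640$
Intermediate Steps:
$q{\left(j \right)} = 2 + 4 j$ ($q{\left(j \right)} = 2 - j \left(0 - 4\right) = 2 - j \left(-4\right) = 2 - - 4 j = 2 + 4 j$)
$c{\left(C,V \right)} = 4 V$ ($c{\left(C,V \right)} = V + \left(2 V + V\right) = V + 3 V = 4 V$)
$c{\left(f{\left(-4 \right)},81 \right)} q{\left(-28 \right)} = 4 \cdot 81 \left(2 + 4 \left(-28\right)\right) = 324 \left(2 - 112\right) = 324 \left(-110\right) = -35640$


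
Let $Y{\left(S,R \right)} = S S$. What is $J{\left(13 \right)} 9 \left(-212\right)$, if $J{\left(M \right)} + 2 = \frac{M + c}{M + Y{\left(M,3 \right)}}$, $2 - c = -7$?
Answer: $\frac{326268}{91} \approx 3585.4$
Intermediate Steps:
$c = 9$ ($c = 2 - -7 = 2 + 7 = 9$)
$Y{\left(S,R \right)} = S^{2}$
$J{\left(M \right)} = -2 + \frac{9 + M}{M + M^{2}}$ ($J{\left(M \right)} = -2 + \frac{M + 9}{M + M^{2}} = -2 + \frac{9 + M}{M + M^{2}}$)
$J{\left(13 \right)} 9 \left(-212\right) = \frac{9 - 13 - 2 \cdot 13^{2}}{13 \left(1 + 13\right)} 9 \left(-212\right) = \frac{9 - 13 - 338}{13 \cdot 14} \cdot 9 \left(-212\right) = \frac{1}{13} \cdot \frac{1}{14} \left(9 - 13 - 338\right) 9 \left(-212\right) = \frac{1}{13} \cdot \frac{1}{14} \left(-342\right) 9 \left(-212\right) = \left(- \frac{171}{91}\right) 9 \left(-212\right) = \left(- \frac{1539}{91}\right) \left(-212\right) = \frac{326268}{91}$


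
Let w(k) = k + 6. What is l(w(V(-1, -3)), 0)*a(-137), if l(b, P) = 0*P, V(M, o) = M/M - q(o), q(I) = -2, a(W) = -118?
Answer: 0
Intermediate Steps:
V(M, o) = 3 (V(M, o) = M/M - 1*(-2) = 1 + 2 = 3)
w(k) = 6 + k
l(b, P) = 0
l(w(V(-1, -3)), 0)*a(-137) = 0*(-118) = 0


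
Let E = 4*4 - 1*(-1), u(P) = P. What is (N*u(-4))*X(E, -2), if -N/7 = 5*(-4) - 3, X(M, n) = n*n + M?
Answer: -13524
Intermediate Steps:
E = 17 (E = 16 + 1 = 17)
X(M, n) = M + n² (X(M, n) = n² + M = M + n²)
N = 161 (N = -7*(5*(-4) - 3) = -7*(-20 - 3) = -7*(-23) = 161)
(N*u(-4))*X(E, -2) = (161*(-4))*(17 + (-2)²) = -644*(17 + 4) = -644*21 = -13524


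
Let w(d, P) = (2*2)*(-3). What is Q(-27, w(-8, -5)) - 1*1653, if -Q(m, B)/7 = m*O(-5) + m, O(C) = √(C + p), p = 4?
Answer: -1464 + 189*I ≈ -1464.0 + 189.0*I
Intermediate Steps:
O(C) = √(4 + C) (O(C) = √(C + 4) = √(4 + C))
w(d, P) = -12 (w(d, P) = 4*(-3) = -12)
Q(m, B) = -7*m - 7*I*m (Q(m, B) = -7*(m*√(4 - 5) + m) = -7*(m*√(-1) + m) = -7*(m*I + m) = -7*(I*m + m) = -7*(m + I*m) = -7*m - 7*I*m)
Q(-27, w(-8, -5)) - 1*1653 = -7*(-27)*(1 + I) - 1*1653 = (189 + 189*I) - 1653 = -1464 + 189*I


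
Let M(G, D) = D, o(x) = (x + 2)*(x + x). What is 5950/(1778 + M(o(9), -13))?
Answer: 1190/353 ≈ 3.3711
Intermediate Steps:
o(x) = 2*x*(2 + x) (o(x) = (2 + x)*(2*x) = 2*x*(2 + x))
5950/(1778 + M(o(9), -13)) = 5950/(1778 - 13) = 5950/1765 = 5950*(1/1765) = 1190/353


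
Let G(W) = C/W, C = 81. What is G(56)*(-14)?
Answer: -81/4 ≈ -20.250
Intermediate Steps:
G(W) = 81/W
G(56)*(-14) = (81/56)*(-14) = -81/4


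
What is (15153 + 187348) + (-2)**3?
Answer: 202493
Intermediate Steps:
(15153 + 187348) + (-2)**3 = 202501 - 8 = 202493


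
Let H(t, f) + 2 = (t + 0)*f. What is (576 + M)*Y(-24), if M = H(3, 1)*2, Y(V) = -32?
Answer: -18496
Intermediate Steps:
H(t, f) = -2 + f*t (H(t, f) = -2 + (t + 0)*f = -2 + t*f = -2 + f*t)
M = 2 (M = (-2 + 1*3)*2 = (-2 + 3)*2 = 1*2 = 2)
(576 + M)*Y(-24) = (576 + 2)*(-32) = 578*(-32) = -18496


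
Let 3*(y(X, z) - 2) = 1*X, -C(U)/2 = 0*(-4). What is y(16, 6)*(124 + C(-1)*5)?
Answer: 2728/3 ≈ 909.33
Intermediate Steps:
C(U) = 0 (C(U) = -0*(-4) = -2*0 = 0)
y(X, z) = 2 + X/3 (y(X, z) = 2 + (1*X)/3 = 2 + X/3)
y(16, 6)*(124 + C(-1)*5) = (2 + (1/3)*16)*(124 + 0*5) = (2 + 16/3)*(124 + 0) = (22/3)*124 = 2728/3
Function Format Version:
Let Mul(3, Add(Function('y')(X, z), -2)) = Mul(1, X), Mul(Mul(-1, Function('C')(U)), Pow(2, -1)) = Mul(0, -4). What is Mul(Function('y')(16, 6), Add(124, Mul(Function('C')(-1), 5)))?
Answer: Rational(2728, 3) ≈ 909.33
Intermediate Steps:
Function('C')(U) = 0 (Function('C')(U) = Mul(-2, Mul(0, -4)) = Mul(-2, 0) = 0)
Function('y')(X, z) = Add(2, Mul(Rational(1, 3), X)) (Function('y')(X, z) = Add(2, Mul(Rational(1, 3), Mul(1, X))) = Add(2, Mul(Rational(1, 3), X)))
Mul(Function('y')(16, 6), Add(124, Mul(Function('C')(-1), 5))) = Mul(Add(2, Mul(Rational(1, 3), 16)), Add(124, Mul(0, 5))) = Mul(Add(2, Rational(16, 3)), Add(124, 0)) = Mul(Rational(22, 3), 124) = Rational(2728, 3)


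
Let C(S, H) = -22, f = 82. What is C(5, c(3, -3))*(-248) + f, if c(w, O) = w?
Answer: 5538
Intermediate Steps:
C(5, c(3, -3))*(-248) + f = -22*(-248) + 82 = 5456 + 82 = 5538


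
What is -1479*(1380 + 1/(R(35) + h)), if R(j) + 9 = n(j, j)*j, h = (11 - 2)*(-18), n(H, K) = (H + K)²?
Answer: -349685917059/171329 ≈ -2.0410e+6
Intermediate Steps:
h = -162 (h = 9*(-18) = -162)
R(j) = -9 + 4*j³ (R(j) = -9 + (j + j)²*j = -9 + (2*j)²*j = -9 + (4*j²)*j = -9 + 4*j³)
-1479*(1380 + 1/(R(35) + h)) = -1479*(1380 + 1/((-9 + 4*35³) - 162)) = -1479*(1380 + 1/((-9 + 4*42875) - 162)) = -1479*(1380 + 1/((-9 + 171500) - 162)) = -1479*(1380 + 1/(171491 - 162)) = -1479*(1380 + 1/171329) = -1479*236434021/171329 = -349685917059/171329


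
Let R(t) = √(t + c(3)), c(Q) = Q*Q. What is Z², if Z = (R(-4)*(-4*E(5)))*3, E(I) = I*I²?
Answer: 11250000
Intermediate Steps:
E(I) = I³
c(Q) = Q²
R(t) = √(9 + t) (R(t) = √(t + 3²) = √(t + 9) = √(9 + t))
Z = -1500*√5 (Z = (√(9 - 4)*(-4*5³))*3 = (√5*(-4*125))*3 = (√5*(-500))*3 = -500*√5*3 = -1500*√5 ≈ -3354.1)
Z² = (-1500*√5)² = 11250000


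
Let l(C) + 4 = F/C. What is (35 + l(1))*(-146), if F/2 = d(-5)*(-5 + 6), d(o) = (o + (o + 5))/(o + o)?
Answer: -4672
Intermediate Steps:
d(o) = (5 + 2*o)/(2*o) (d(o) = (o + (5 + o))/((2*o)) = (5 + 2*o)*(1/(2*o)) = (5 + 2*o)/(2*o))
F = 1 (F = 2*(((5/2 - 5)/(-5))*(-5 + 6)) = 2*(-⅕*(-5/2)*1) = 2*((½)*1) = 2*(½) = 1)
l(C) = -4 + 1/C
(35 + l(1))*(-146) = (35 + (-4 + 1/1))*(-146) = (35 + (-4 + 1))*(-146) = (35 - 3)*(-146) = 32*(-146) = -4672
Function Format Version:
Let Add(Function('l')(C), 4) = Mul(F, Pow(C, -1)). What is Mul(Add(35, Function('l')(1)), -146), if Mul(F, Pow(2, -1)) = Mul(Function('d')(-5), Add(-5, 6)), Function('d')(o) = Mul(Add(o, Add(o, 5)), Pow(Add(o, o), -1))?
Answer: -4672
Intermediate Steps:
Function('d')(o) = Mul(Rational(1, 2), Pow(o, -1), Add(5, Mul(2, o))) (Function('d')(o) = Mul(Add(o, Add(5, o)), Pow(Mul(2, o), -1)) = Mul(Add(5, Mul(2, o)), Mul(Rational(1, 2), Pow(o, -1))) = Mul(Rational(1, 2), Pow(o, -1), Add(5, Mul(2, o))))
F = 1 (F = Mul(2, Mul(Mul(Pow(-5, -1), Add(Rational(5, 2), -5)), Add(-5, 6))) = Mul(2, Mul(Mul(Rational(-1, 5), Rational(-5, 2)), 1)) = Mul(2, Mul(Rational(1, 2), 1)) = Mul(2, Rational(1, 2)) = 1)
Function('l')(C) = Add(-4, Pow(C, -1)) (Function('l')(C) = Add(-4, Mul(1, Pow(C, -1))) = Add(-4, Pow(C, -1)))
Mul(Add(35, Function('l')(1)), -146) = Mul(Add(35, Add(-4, Pow(1, -1))), -146) = Mul(Add(35, Add(-4, 1)), -146) = Mul(Add(35, -3), -146) = Mul(32, -146) = -4672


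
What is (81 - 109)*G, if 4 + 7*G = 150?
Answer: -584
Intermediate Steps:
G = 146/7 (G = -4/7 + (⅐)*150 = -4/7 + 150/7 = 146/7 ≈ 20.857)
(81 - 109)*G = (81 - 109)*(146/7) = -28*146/7 = -584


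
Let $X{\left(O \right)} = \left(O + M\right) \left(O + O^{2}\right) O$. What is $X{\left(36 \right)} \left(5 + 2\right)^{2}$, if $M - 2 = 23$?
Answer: $143328528$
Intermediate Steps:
$M = 25$ ($M = 2 + 23 = 25$)
$X{\left(O \right)} = O \left(25 + O\right) \left(O + O^{2}\right)$ ($X{\left(O \right)} = \left(O + 25\right) \left(O + O^{2}\right) O = \left(25 + O\right) \left(O + O^{2}\right) O = O \left(25 + O\right) \left(O + O^{2}\right)$)
$X{\left(36 \right)} \left(5 + 2\right)^{2} = 36^{2} \left(25 + 36^{2} + 26 \cdot 36\right) \left(5 + 2\right)^{2} = 1296 \left(25 + 1296 + 936\right) 7^{2} = 1296 \cdot 2257 \cdot 49 = 2925072 \cdot 49 = 143328528$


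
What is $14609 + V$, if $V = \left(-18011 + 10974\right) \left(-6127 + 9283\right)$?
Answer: $-22194163$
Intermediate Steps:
$V = -22208772$ ($V = \left(-7037\right) 3156 = -22208772$)
$14609 + V = 14609 - 22208772 = -22194163$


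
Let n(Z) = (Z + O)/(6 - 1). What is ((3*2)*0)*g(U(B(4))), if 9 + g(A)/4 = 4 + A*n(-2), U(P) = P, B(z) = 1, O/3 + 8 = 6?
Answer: 0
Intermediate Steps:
O = -6 (O = -24 + 3*6 = -24 + 18 = -6)
n(Z) = -6/5 + Z/5 (n(Z) = (Z - 6)/(6 - 1) = (-6 + Z)/5 = (-6 + Z)*(1/5) = -6/5 + Z/5)
g(A) = -20 - 32*A/5 (g(A) = -36 + 4*(4 + A*(-6/5 + (1/5)*(-2))) = -36 + 4*(4 + A*(-6/5 - 2/5)) = -36 + 4*(4 + A*(-8/5)) = -36 + 4*(4 - 8*A/5) = -36 + (16 - 32*A/5) = -20 - 32*A/5)
((3*2)*0)*g(U(B(4))) = ((3*2)*0)*(-20 - 32/5*1) = (6*0)*(-20 - 32/5) = 0*(-132/5) = 0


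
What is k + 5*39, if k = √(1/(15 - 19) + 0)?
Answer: 195 + I/2 ≈ 195.0 + 0.5*I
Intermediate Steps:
k = I/2 (k = √(1/(-4) + 0) = √(-¼ + 0) = √(-¼) = I/2 ≈ 0.5*I)
k + 5*39 = I/2 + 5*39 = I/2 + 195 = 195 + I/2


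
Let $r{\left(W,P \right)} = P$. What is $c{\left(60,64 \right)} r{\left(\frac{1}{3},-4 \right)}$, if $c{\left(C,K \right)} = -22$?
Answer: $88$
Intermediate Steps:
$c{\left(60,64 \right)} r{\left(\frac{1}{3},-4 \right)} = \left(-22\right) \left(-4\right) = 88$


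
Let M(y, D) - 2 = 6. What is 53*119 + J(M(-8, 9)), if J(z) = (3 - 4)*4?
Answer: 6303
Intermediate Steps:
M(y, D) = 8 (M(y, D) = 2 + 6 = 8)
J(z) = -4 (J(z) = -1*4 = -4)
53*119 + J(M(-8, 9)) = 53*119 - 4 = 6307 - 4 = 6303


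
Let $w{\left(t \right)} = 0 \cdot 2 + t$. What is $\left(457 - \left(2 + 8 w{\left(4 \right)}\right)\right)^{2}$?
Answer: $178929$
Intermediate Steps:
$w{\left(t \right)} = t$ ($w{\left(t \right)} = 0 + t = t$)
$\left(457 - \left(2 + 8 w{\left(4 \right)}\right)\right)^{2} = \left(457 - 34\right)^{2} = 423^{2} = 178929$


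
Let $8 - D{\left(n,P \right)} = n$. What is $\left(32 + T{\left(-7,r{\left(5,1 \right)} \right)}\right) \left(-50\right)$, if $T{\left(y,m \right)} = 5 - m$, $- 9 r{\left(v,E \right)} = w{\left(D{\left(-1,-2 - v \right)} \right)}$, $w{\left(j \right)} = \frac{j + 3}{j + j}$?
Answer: $- \frac{50050}{27} \approx -1853.7$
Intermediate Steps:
$D{\left(n,P \right)} = 8 - n$
$w{\left(j \right)} = \frac{3 + j}{2 j}$
$r{\left(v,E \right)} = - \frac{2}{27}$ ($r{\left(v,E \right)} = - \frac{\frac{1}{2} \frac{1}{8 - -1} \left(3 + \left(8 - -1\right)\right)}{9} = - \frac{\frac{1}{2} \frac{1}{8 + 1} \left(3 + \left(8 + 1\right)\right)}{9} = - \frac{\frac{1}{2} \cdot \frac{1}{9} \left(3 + 9\right)}{9} = - \frac{\frac{1}{2} \cdot \frac{1}{9} \cdot 12}{9} = \left(- \frac{1}{9}\right) \frac{2}{3} = - \frac{2}{27}$)
$\left(32 + T{\left(-7,r{\left(5,1 \right)} \right)}\right) \left(-50\right) = \left(32 + \left(5 - - \frac{2}{27}\right)\right) \left(-50\right) = \left(32 + \left(5 + \frac{2}{27}\right)\right) \left(-50\right) = \left(32 + \frac{137}{27}\right) \left(-50\right) = \frac{1001}{27} \left(-50\right) = - \frac{50050}{27}$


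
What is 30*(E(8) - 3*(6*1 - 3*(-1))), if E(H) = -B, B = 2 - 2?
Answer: -810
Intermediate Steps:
B = 0
E(H) = 0 (E(H) = -1*0 = 0)
30*(E(8) - 3*(6*1 - 3*(-1))) = 30*(0 - 3*(6*1 - 3*(-1))) = 30*(0 - 3*(6 + 3)) = 30*(0 - 3*9) = 30*(0 - 27) = 30*(-27) = -810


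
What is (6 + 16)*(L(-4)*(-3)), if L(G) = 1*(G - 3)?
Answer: 462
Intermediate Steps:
L(G) = -3 + G (L(G) = 1*(-3 + G) = -3 + G)
(6 + 16)*(L(-4)*(-3)) = (6 + 16)*((-3 - 4)*(-3)) = 22*(-7*(-3)) = 22*21 = 462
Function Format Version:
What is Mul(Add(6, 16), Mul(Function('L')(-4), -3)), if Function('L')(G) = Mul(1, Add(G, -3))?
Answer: 462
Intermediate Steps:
Function('L')(G) = Add(-3, G) (Function('L')(G) = Mul(1, Add(-3, G)) = Add(-3, G))
Mul(Add(6, 16), Mul(Function('L')(-4), -3)) = Mul(Add(6, 16), Mul(Add(-3, -4), -3)) = Mul(22, Mul(-7, -3)) = Mul(22, 21) = 462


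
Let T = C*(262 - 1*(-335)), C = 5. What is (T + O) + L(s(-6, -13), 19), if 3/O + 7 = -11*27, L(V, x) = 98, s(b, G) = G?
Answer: 937229/304 ≈ 3083.0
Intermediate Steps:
T = 2985 (T = 5*(262 - 1*(-335)) = 5*(262 + 335) = 5*597 = 2985)
O = -3/304 (O = 3/(-7 - 11*27) = 3/(-7 - 297) = 3/(-304) = 3*(-1/304) = -3/304 ≈ -0.0098684)
(T + O) + L(s(-6, -13), 19) = (2985 - 3/304) + 98 = 907437/304 + 98 = 937229/304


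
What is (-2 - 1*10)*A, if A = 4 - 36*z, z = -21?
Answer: -9120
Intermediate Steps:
A = 760 (A = 4 - 36*(-21) = 4 + 756 = 760)
(-2 - 1*10)*A = (-2 - 1*10)*760 = (-2 - 10)*760 = -12*760 = -9120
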